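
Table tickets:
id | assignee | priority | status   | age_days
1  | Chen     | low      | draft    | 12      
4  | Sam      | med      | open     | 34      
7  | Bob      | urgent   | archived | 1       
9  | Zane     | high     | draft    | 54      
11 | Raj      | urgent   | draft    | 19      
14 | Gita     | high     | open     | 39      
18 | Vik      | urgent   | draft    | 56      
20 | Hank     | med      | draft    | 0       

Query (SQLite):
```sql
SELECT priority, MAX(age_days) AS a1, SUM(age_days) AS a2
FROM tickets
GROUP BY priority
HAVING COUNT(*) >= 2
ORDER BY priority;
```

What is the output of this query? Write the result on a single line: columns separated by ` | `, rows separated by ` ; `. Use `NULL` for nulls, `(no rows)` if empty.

Group tickets by priority.
Per group compute: MAX(age_days), SUM(age_days).
HAVING: drop groups with fewer than 2 rows.
  high: ids {9, 14} → MAX(age_days)=54, SUM(age_days)=93
  low: ids {1} → MAX(age_days)=12, SUM(age_days)=12
  med: ids {4, 20} → MAX(age_days)=34, SUM(age_days)=34
  urgent: ids {7, 11, 18} → MAX(age_days)=56, SUM(age_days)=76

high | 54 | 93 ; med | 34 | 34 ; urgent | 56 | 76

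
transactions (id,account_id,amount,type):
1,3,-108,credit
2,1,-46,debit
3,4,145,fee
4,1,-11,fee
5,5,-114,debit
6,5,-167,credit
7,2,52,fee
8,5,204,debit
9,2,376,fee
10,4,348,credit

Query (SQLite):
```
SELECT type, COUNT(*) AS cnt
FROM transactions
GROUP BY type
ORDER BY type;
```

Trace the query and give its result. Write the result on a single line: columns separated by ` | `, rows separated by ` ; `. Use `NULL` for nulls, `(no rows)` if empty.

Partition transactions by type; compute COUNT(*) within each group.
  credit: ids {1, 6, 10} → COUNT(*)=3
  debit: ids {2, 5, 8} → COUNT(*)=3
  fee: ids {3, 4, 7, 9} → COUNT(*)=4

credit | 3 ; debit | 3 ; fee | 4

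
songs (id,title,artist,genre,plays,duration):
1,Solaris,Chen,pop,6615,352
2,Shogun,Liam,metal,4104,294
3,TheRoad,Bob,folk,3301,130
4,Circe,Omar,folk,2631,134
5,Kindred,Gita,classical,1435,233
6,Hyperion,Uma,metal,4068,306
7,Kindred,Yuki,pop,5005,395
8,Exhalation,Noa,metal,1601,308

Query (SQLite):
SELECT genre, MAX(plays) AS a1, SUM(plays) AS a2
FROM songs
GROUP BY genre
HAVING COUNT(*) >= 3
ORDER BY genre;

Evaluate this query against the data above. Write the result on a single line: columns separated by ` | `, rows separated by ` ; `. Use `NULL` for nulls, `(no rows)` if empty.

Group songs by genre.
Per group compute: MAX(plays), SUM(plays).
HAVING: drop groups with fewer than 3 rows.
  classical: ids {5} → MAX(plays)=1435, SUM(plays)=1435
  folk: ids {3, 4} → MAX(plays)=3301, SUM(plays)=5932
  metal: ids {2, 6, 8} → MAX(plays)=4104, SUM(plays)=9773
  pop: ids {1, 7} → MAX(plays)=6615, SUM(plays)=11620

metal | 4104 | 9773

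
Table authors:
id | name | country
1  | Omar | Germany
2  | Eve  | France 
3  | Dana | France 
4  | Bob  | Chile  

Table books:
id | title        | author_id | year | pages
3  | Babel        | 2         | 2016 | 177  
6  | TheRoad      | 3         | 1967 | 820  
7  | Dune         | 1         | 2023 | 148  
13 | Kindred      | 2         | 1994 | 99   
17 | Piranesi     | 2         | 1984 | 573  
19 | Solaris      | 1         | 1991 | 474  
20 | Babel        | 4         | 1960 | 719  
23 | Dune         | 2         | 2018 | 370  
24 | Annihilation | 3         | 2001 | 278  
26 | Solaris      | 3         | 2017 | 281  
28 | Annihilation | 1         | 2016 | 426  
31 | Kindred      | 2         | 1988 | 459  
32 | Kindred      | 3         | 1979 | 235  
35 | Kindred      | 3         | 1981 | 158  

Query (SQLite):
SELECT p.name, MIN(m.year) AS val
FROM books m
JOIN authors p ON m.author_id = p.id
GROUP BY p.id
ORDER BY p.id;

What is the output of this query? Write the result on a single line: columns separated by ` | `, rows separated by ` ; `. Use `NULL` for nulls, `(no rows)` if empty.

Join each books row to its authors via author_id.
Group joined rows by authors.id; compute MIN(m.year) per group.
  1: ids {7, 19, 28} → MIN(m.year)=1991
  2: ids {3, 13, 17, 23, 31} → MIN(m.year)=1984
  3: ids {6, 24, 26, 32, 35} → MIN(m.year)=1967
  4: ids {20} → MIN(m.year)=1960

Omar | 1991 ; Eve | 1984 ; Dana | 1967 ; Bob | 1960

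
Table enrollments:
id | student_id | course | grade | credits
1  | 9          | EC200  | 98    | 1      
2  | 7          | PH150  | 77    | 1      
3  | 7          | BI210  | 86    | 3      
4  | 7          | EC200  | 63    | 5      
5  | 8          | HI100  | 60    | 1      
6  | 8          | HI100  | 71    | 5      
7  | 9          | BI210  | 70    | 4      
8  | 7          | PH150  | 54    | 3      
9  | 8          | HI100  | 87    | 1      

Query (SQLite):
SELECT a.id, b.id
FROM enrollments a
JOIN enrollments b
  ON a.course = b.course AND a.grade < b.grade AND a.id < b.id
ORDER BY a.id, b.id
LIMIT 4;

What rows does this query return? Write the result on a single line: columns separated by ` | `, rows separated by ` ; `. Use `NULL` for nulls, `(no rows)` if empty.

Pairs (a,b) with same course, a.grade < b.grade, a.id < b.id.
course groups: BI210:{3,7} EC200:{1,4} HI100:{5,6,9} PH150:{2,8}
Ordered by (a.id, b.id); first 4.

5 | 6 ; 5 | 9 ; 6 | 9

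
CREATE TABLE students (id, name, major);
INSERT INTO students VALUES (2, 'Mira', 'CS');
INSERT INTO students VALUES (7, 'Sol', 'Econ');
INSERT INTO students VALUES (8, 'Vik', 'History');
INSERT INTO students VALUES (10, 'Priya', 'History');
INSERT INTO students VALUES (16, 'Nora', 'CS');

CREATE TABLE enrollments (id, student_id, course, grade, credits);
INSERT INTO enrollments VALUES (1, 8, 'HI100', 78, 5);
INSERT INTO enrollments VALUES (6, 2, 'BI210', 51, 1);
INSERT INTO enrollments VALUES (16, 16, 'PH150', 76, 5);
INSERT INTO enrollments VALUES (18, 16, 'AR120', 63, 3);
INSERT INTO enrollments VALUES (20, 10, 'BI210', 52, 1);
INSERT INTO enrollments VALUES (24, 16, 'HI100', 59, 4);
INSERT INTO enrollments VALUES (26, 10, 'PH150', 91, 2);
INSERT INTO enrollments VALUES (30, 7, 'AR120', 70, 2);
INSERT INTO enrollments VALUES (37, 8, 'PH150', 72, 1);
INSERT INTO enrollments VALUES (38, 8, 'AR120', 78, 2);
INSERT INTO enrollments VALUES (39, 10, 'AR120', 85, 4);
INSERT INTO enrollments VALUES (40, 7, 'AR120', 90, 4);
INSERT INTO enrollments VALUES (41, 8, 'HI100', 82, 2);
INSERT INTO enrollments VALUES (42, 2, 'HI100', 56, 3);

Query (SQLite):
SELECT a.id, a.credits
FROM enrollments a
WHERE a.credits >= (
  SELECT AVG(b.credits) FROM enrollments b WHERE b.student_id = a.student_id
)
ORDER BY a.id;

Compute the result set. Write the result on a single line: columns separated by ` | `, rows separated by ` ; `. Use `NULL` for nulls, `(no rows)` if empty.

For each enrollments row a, compute AVG(credits) over rows sharing a.student_id.
Keep row a if a.credits >= that per-group AVG.
  student_id=2: AVG(credits) = 2.0
  student_id=7: AVG(credits) = 3.0
  student_id=8: AVG(credits) = 2.5
  student_id=10: AVG(credits) = 2.333333
  student_id=16: AVG(credits) = 4.0

1 | 5 ; 16 | 5 ; 24 | 4 ; 39 | 4 ; 40 | 4 ; 42 | 3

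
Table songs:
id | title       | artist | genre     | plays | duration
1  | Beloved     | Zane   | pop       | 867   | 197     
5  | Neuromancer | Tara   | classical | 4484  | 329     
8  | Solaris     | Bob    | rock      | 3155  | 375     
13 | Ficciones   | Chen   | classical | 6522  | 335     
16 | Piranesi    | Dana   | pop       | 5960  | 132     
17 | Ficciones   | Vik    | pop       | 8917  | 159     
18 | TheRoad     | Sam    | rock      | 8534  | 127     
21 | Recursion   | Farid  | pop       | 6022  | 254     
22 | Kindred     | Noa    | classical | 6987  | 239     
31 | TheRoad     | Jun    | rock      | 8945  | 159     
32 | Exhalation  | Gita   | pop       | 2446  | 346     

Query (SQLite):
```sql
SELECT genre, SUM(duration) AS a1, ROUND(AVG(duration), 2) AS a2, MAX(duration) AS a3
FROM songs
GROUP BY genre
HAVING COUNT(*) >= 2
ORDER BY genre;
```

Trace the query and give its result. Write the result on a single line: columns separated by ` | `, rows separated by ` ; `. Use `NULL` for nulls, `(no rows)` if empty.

Group songs by genre.
Per group compute: SUM(duration), ROUND(AVG(duration), 2), MAX(duration).
HAVING: drop groups with fewer than 2 rows.
  classical: ids {5, 13, 22} → SUM(duration)=903, ROUND(AVG(duration), 2)=301, MAX(duration)=335
  pop: ids {1, 16, 17, 21, 32} → SUM(duration)=1088, ROUND(AVG(duration), 2)=217.6, MAX(duration)=346
  rock: ids {8, 18, 31} → SUM(duration)=661, ROUND(AVG(duration), 2)=220.33, MAX(duration)=375

classical | 903 | 301 | 335 ; pop | 1088 | 217.6 | 346 ; rock | 661 | 220.33 | 375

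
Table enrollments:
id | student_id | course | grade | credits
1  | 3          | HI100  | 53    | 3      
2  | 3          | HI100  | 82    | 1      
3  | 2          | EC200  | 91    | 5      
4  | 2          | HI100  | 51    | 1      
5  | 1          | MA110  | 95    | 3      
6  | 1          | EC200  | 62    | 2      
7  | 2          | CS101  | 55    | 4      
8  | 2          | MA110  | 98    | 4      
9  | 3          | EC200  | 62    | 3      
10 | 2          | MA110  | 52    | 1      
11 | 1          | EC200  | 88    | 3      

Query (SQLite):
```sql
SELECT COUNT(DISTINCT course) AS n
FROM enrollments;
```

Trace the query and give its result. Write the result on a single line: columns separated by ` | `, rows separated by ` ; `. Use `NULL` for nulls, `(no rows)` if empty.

Count distinct non-NULL course values.

4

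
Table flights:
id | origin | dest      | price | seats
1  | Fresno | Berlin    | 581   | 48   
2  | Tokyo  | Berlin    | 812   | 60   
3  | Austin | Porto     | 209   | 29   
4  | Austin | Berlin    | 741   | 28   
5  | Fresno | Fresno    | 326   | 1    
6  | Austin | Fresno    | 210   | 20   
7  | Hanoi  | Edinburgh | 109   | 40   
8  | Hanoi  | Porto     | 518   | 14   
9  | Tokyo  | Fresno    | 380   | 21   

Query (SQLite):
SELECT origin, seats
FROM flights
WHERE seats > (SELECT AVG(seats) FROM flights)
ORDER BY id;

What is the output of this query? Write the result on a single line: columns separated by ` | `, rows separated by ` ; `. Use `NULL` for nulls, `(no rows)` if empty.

Scalar subquery: AVG(seats) over all flights rows = 29.0.
Keep rows where seats > that value.

Fresno | 48 ; Tokyo | 60 ; Hanoi | 40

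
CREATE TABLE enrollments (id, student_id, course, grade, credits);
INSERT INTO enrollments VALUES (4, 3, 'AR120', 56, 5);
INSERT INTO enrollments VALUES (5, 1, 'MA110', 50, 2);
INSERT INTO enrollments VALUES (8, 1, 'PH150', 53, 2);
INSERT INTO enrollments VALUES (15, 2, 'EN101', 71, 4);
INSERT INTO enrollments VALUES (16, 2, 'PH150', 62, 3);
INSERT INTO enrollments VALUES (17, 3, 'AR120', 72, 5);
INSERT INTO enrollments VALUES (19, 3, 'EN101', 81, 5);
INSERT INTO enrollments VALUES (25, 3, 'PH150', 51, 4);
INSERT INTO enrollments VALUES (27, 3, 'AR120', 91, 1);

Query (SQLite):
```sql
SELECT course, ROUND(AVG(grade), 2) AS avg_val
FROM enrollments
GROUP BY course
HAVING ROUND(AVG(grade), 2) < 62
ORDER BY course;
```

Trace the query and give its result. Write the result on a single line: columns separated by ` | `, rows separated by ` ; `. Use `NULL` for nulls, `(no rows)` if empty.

MA110 | 50 ; PH150 | 55.33

Partition enrollments by course; compute ROUND(AVG(grade), 2) within each group.
HAVING: keep groups where ROUND(AVG(grade), 2) < 62.
  AR120: ids {4, 17, 27} → ROUND(AVG(grade), 2)=73
  EN101: ids {15, 19} → ROUND(AVG(grade), 2)=76
  MA110: ids {5} → ROUND(AVG(grade), 2)=50
  PH150: ids {8, 16, 25} → ROUND(AVG(grade), 2)=55.33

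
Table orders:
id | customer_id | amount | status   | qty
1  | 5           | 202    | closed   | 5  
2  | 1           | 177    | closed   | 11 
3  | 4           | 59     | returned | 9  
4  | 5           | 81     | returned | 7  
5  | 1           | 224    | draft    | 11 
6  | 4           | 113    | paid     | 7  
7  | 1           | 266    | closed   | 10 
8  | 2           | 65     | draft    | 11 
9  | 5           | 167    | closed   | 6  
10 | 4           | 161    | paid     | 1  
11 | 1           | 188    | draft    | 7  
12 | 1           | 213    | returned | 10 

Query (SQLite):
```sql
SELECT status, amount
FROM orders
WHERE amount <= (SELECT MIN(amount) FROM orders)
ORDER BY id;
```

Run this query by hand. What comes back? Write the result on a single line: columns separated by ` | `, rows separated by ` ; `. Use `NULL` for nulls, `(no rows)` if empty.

Scalar subquery: MIN(amount) over all orders rows = 59.
Keep rows where amount <= that value.

returned | 59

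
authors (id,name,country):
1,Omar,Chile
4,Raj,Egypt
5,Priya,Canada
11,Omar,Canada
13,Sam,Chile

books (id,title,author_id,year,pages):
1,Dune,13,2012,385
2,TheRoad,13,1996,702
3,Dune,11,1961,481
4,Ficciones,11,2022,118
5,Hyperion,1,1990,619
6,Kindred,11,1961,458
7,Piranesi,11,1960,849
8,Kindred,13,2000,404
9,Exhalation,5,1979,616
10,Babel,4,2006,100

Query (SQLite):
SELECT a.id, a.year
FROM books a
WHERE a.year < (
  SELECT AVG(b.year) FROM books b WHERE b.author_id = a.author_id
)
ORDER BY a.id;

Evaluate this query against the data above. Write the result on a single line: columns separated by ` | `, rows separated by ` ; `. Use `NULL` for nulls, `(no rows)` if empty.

For each books row a, compute AVG(year) over rows sharing a.author_id.
Keep row a if a.year < that per-group AVG.
  author_id=1: AVG(year) = 1990.0
  author_id=4: AVG(year) = 2006.0
  author_id=5: AVG(year) = 1979.0
  author_id=11: AVG(year) = 1976.0
  author_id=13: AVG(year) = 2002.666667

2 | 1996 ; 3 | 1961 ; 6 | 1961 ; 7 | 1960 ; 8 | 2000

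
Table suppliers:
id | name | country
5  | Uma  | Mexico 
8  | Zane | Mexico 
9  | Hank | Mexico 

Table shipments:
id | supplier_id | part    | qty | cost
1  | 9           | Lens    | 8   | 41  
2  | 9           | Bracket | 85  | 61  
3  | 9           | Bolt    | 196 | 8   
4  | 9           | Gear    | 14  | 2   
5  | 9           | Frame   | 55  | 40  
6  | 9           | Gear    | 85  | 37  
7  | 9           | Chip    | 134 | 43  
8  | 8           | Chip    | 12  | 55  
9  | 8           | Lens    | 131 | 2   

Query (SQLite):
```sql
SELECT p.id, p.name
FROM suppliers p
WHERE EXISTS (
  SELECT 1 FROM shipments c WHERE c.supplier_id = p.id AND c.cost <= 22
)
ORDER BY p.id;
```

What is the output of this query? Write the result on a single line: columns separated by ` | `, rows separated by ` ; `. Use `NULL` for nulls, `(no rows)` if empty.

For each suppliers row, check whether any shipments with matching supplier_id has cost <= 22.
Keep rows where that is true.

8 | Zane ; 9 | Hank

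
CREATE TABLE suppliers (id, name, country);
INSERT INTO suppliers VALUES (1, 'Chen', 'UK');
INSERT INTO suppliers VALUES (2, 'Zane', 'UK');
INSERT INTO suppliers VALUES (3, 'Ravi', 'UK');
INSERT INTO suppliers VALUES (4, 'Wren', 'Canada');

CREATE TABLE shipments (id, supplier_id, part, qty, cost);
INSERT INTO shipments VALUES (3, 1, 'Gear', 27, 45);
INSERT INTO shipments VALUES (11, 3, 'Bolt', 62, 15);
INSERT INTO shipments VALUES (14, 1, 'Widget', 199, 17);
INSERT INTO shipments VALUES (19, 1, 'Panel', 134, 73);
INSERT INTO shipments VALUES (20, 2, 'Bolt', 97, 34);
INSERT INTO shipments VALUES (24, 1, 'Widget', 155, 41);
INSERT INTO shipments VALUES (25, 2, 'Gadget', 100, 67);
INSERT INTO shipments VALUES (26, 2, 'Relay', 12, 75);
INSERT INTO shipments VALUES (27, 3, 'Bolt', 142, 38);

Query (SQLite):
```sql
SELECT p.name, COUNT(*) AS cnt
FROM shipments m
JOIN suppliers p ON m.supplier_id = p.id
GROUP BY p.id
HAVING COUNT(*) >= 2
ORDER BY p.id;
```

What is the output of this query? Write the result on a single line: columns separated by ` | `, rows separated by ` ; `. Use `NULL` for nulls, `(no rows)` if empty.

Join each shipments row to its suppliers via supplier_id.
Group joined rows by suppliers.id; compute COUNT(*) per group.
HAVING: keep groups with count ≥ 2.
  1: ids {3, 14, 19, 24} → COUNT(*)=4
  2: ids {20, 25, 26} → COUNT(*)=3
  3: ids {11, 27} → COUNT(*)=2

Chen | 4 ; Zane | 3 ; Ravi | 2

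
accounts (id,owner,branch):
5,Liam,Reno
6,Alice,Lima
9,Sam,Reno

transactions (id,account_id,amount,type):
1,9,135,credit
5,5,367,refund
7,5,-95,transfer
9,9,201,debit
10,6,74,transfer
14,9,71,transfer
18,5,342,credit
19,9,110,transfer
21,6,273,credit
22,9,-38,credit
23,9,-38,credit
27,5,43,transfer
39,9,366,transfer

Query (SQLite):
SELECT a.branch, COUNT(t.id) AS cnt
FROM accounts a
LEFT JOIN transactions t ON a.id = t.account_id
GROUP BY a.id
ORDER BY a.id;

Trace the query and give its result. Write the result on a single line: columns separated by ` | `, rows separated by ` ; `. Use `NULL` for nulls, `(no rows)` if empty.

Reno | 4 ; Lima | 2 ; Reno | 7

LEFT JOIN keeps every accounts row; unmatched ones get NULL for transactions columns.
Group by accounts.id and compute COUNT(t.id). COUNT(col) of an all-NULL group is 0.
  5: ids {5, 7, 18, 27} → COUNT(t.id)=4
  6: ids {10, 21} → COUNT(t.id)=2
  9: ids {1, 9, 14, 19, 22, 23, 39} → COUNT(t.id)=7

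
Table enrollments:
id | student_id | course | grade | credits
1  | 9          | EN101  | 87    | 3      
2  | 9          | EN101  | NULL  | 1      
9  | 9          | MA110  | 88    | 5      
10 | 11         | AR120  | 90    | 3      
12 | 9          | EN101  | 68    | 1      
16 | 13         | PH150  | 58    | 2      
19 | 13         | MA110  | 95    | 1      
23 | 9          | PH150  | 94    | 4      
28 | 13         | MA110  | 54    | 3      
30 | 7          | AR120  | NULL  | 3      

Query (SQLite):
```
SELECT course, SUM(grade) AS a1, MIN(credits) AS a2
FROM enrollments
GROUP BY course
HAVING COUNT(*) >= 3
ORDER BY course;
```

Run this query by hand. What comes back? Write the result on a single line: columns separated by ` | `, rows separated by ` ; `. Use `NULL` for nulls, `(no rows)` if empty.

EN101 | 155 | 1 ; MA110 | 237 | 1

Group enrollments by course.
Per group compute: SUM(grade), MIN(credits).
HAVING: drop groups with fewer than 3 rows.
  AR120: ids {10, 30} → SUM(grade)=90, MIN(credits)=3
  EN101: ids {1, 2, 12} → SUM(grade)=155, MIN(credits)=1
  MA110: ids {9, 19, 28} → SUM(grade)=237, MIN(credits)=1
  PH150: ids {16, 23} → SUM(grade)=152, MIN(credits)=2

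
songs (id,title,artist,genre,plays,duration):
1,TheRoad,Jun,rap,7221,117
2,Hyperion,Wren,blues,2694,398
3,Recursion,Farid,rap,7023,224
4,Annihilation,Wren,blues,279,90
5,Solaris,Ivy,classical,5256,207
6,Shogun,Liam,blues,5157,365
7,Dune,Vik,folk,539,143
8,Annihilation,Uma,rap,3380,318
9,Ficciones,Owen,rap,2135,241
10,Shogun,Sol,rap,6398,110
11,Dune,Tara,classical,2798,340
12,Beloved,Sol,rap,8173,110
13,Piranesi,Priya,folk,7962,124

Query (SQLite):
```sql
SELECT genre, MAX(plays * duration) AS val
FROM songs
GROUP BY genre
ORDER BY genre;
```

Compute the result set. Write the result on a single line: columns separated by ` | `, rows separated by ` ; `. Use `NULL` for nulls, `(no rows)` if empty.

For each row compute plays * duration.
Group by genre; take MAX of the expression per group.
  blues: ids {2, 4, 6} → MAX(plays * duration)=1882305
  classical: ids {5, 11} → MAX(plays * duration)=1087992
  folk: ids {7, 13} → MAX(plays * duration)=987288
  rap: ids {1, 3, 8, 9, 10, 12} → MAX(plays * duration)=1573152

blues | 1882305 ; classical | 1087992 ; folk | 987288 ; rap | 1573152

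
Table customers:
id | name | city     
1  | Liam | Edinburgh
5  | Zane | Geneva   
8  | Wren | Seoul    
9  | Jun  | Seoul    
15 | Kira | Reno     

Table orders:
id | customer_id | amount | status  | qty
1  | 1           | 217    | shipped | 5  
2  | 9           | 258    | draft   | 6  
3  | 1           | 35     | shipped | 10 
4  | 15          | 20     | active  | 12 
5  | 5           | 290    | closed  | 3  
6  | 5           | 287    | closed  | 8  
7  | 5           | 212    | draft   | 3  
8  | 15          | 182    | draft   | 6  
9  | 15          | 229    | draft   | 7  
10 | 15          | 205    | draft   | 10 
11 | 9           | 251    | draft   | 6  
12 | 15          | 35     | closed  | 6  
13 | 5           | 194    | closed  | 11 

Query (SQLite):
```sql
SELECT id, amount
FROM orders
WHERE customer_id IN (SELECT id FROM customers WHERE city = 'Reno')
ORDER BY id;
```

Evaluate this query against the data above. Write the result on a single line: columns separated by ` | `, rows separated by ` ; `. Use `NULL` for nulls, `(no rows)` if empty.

Inner query: customers.id where city = 'Reno'.
Outer: keep orders rows whose customer_id is in that set.
Inner query → {15}

4 | 20 ; 8 | 182 ; 9 | 229 ; 10 | 205 ; 12 | 35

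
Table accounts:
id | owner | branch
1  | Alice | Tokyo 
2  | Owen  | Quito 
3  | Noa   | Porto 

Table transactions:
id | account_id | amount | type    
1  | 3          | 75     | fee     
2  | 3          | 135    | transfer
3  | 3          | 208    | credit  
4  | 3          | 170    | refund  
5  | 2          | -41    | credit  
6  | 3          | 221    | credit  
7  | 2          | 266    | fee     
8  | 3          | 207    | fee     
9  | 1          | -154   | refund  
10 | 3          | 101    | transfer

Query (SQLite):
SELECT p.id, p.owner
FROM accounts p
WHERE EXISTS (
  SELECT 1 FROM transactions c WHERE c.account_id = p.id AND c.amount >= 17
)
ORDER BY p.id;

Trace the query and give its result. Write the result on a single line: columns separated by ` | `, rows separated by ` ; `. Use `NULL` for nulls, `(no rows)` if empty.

2 | Owen ; 3 | Noa

For each accounts row, check whether any transactions with matching account_id has amount >= 17.
Keep rows where that is true.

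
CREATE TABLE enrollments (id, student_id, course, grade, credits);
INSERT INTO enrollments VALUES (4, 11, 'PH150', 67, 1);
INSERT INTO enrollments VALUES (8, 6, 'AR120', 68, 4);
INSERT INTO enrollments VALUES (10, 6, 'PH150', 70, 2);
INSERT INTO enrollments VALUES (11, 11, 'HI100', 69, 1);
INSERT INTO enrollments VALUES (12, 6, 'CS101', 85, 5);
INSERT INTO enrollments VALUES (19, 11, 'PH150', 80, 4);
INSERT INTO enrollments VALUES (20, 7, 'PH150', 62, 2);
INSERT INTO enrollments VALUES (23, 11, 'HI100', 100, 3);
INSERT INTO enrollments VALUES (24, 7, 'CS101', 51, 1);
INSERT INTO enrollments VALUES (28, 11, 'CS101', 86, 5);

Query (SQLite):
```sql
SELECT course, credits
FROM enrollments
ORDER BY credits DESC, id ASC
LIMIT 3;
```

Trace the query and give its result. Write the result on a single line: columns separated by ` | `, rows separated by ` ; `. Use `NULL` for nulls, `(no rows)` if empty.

Sort by credits desc, tiebreak id asc: (5, id=12), (5, id=28), (4, id=8), (4, id=19), (3, id=23), (2, id=10) …. Take first 3.

CS101 | 5 ; CS101 | 5 ; AR120 | 4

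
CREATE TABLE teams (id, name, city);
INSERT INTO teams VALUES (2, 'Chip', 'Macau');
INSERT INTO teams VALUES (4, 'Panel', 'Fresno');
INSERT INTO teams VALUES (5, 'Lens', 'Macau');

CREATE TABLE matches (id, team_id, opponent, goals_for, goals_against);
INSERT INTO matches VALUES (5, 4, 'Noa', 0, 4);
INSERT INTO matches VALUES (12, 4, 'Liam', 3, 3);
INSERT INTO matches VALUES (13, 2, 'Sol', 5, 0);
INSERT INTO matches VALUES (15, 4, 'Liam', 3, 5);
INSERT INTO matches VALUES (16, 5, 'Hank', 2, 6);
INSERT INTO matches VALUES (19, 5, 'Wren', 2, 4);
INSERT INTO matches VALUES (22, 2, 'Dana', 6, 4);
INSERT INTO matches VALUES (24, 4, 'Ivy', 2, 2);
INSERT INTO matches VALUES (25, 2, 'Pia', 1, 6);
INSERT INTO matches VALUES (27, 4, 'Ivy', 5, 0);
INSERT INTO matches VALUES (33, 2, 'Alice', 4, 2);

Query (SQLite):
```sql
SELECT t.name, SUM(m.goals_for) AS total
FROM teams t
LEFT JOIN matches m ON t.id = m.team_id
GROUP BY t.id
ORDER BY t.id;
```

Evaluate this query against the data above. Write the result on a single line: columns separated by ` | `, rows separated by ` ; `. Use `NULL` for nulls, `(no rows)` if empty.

LEFT JOIN keeps every teams row; unmatched ones get NULL for matches columns.
Group by teams.id and compute SUM(m.goals_for). SUM over an all-NULL group is NULL.
  2: ids {13, 22, 25, 33} → SUM(m.goals_for)=16
  4: ids {5, 12, 15, 24, 27} → SUM(m.goals_for)=13
  5: ids {16, 19} → SUM(m.goals_for)=4

Chip | 16 ; Panel | 13 ; Lens | 4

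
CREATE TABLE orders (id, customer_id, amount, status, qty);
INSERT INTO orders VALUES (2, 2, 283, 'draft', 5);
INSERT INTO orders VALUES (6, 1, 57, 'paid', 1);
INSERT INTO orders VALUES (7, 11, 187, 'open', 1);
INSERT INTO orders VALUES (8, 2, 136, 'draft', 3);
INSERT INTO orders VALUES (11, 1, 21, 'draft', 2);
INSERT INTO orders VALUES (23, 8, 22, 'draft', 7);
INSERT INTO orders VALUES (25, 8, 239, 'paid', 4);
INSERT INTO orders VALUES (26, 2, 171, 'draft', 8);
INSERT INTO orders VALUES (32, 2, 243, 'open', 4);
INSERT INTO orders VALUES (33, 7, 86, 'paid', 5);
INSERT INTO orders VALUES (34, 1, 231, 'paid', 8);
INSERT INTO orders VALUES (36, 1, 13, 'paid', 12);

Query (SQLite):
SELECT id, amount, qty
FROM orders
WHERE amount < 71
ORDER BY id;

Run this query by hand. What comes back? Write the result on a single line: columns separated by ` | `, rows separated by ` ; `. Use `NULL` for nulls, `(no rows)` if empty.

6 | 57 | 1 ; 11 | 21 | 2 ; 23 | 22 | 7 ; 36 | 13 | 12

amount < 71: ids {6, 11, 23, 36}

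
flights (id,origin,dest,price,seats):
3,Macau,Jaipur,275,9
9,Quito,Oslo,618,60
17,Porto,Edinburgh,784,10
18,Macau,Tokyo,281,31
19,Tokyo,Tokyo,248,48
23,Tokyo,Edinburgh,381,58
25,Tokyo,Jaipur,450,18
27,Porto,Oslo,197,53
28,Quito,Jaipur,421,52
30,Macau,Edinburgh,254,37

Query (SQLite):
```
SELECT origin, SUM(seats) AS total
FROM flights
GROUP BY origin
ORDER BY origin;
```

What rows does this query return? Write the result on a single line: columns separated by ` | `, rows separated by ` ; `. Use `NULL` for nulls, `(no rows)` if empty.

Partition flights by origin; compute SUM(seats) within each group.
  Macau: ids {3, 18, 30} → SUM(seats)=77
  Porto: ids {17, 27} → SUM(seats)=63
  Quito: ids {9, 28} → SUM(seats)=112
  Tokyo: ids {19, 23, 25} → SUM(seats)=124

Macau | 77 ; Porto | 63 ; Quito | 112 ; Tokyo | 124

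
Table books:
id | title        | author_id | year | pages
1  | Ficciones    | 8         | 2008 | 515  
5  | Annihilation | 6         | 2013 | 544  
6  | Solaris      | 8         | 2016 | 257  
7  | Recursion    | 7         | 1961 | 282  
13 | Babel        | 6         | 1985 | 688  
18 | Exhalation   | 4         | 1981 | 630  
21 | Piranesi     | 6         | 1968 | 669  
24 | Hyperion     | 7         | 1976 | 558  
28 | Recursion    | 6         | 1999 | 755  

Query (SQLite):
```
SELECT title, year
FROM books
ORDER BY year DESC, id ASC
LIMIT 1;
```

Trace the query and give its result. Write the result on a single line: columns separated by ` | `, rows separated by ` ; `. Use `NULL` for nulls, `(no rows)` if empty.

Solaris | 2016

Sort by year desc, tiebreak id asc: (2016, id=6), (2013, id=5), (2008, id=1), (1999, id=28) …. Take first 1.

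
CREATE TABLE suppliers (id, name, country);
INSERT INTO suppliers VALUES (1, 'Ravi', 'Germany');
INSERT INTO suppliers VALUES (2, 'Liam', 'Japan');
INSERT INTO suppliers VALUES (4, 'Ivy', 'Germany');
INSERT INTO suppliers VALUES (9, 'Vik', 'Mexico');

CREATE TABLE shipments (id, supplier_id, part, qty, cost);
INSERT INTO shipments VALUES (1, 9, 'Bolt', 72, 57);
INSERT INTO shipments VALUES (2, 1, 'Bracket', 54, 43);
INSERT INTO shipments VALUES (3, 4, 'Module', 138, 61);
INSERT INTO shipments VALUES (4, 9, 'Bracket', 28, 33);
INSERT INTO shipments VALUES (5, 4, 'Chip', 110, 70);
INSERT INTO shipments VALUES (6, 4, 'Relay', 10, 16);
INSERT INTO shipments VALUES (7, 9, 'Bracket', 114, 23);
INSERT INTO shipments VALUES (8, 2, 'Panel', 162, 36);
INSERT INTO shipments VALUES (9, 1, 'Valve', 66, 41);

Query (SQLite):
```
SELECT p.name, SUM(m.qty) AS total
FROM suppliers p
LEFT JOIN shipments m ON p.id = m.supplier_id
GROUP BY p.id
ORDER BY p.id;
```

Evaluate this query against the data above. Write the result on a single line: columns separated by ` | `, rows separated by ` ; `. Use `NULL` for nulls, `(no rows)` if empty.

Ravi | 120 ; Liam | 162 ; Ivy | 258 ; Vik | 214

LEFT JOIN keeps every suppliers row; unmatched ones get NULL for shipments columns.
Group by suppliers.id and compute SUM(m.qty). SUM over an all-NULL group is NULL.
  1: ids {2, 9} → SUM(m.qty)=120
  2: ids {8} → SUM(m.qty)=162
  4: ids {3, 5, 6} → SUM(m.qty)=258
  9: ids {1, 4, 7} → SUM(m.qty)=214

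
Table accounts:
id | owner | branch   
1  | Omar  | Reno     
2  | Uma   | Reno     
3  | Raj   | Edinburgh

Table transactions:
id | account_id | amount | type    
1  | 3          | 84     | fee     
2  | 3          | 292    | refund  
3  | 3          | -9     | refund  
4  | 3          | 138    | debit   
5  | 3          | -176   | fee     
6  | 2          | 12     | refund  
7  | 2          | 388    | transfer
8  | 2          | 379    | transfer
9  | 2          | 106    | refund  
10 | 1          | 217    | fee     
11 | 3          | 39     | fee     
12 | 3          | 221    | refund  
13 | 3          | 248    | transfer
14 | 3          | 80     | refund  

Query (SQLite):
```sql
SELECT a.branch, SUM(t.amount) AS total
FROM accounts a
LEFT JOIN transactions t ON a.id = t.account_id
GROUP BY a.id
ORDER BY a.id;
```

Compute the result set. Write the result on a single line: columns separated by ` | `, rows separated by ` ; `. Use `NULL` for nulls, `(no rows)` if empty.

Reno | 217 ; Reno | 885 ; Edinburgh | 917

LEFT JOIN keeps every accounts row; unmatched ones get NULL for transactions columns.
Group by accounts.id and compute SUM(t.amount). SUM over an all-NULL group is NULL.
  1: ids {10} → SUM(t.amount)=217
  2: ids {6, 7, 8, 9} → SUM(t.amount)=885
  3: ids {1, 2, 3, 4, 5, 11, 12, 13, 14} → SUM(t.amount)=917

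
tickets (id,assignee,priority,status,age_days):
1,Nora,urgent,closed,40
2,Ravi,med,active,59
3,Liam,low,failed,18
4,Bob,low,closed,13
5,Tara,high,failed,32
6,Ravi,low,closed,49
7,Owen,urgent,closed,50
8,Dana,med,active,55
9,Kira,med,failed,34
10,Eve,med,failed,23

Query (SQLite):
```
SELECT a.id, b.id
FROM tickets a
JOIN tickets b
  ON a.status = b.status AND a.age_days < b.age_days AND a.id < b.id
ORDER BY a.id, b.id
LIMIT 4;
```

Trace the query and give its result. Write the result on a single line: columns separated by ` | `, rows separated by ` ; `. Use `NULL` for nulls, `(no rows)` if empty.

1 | 6 ; 1 | 7 ; 3 | 5 ; 3 | 9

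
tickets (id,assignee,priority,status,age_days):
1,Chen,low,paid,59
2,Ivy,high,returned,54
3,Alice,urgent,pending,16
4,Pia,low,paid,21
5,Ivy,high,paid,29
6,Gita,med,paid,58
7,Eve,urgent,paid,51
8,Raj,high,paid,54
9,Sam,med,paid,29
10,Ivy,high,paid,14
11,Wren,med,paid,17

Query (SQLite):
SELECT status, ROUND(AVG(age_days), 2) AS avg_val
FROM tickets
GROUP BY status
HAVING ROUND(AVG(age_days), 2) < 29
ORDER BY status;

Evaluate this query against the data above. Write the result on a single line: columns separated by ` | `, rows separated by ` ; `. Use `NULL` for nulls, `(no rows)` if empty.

Partition tickets by status; compute ROUND(AVG(age_days), 2) within each group.
HAVING: keep groups where ROUND(AVG(age_days), 2) < 29.
  paid: ids {1, 4, 5, 6, 7, 8, 9, 10, 11} → ROUND(AVG(age_days), 2)=36.89
  pending: ids {3} → ROUND(AVG(age_days), 2)=16
  returned: ids {2} → ROUND(AVG(age_days), 2)=54

pending | 16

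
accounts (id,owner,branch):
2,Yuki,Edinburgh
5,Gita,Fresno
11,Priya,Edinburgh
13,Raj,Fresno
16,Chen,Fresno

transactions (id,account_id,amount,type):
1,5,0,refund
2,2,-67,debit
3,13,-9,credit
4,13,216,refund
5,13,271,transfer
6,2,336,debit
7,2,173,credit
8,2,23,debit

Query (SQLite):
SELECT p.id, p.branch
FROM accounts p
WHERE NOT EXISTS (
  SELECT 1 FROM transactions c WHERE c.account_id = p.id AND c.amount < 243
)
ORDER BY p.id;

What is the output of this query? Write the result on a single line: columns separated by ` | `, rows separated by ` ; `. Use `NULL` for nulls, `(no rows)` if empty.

11 | Edinburgh ; 16 | Fresno

For each accounts row, check whether any transactions with matching account_id has amount < 243.
Keep rows where that is false.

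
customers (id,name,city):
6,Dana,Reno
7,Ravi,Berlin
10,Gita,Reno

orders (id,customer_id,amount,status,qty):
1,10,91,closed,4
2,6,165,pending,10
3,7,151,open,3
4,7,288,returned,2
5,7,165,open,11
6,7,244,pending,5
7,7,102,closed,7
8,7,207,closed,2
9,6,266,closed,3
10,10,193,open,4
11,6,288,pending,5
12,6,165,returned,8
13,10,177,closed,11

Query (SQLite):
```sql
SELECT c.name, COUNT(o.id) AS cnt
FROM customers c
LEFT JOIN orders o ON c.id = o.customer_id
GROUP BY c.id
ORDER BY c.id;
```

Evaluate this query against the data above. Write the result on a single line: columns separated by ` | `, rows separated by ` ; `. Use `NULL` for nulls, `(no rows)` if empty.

Dana | 4 ; Ravi | 6 ; Gita | 3

LEFT JOIN keeps every customers row; unmatched ones get NULL for orders columns.
Group by customers.id and compute COUNT(o.id). COUNT(col) of an all-NULL group is 0.
  6: ids {2, 9, 11, 12} → COUNT(o.id)=4
  7: ids {3, 4, 5, 6, 7, 8} → COUNT(o.id)=6
  10: ids {1, 10, 13} → COUNT(o.id)=3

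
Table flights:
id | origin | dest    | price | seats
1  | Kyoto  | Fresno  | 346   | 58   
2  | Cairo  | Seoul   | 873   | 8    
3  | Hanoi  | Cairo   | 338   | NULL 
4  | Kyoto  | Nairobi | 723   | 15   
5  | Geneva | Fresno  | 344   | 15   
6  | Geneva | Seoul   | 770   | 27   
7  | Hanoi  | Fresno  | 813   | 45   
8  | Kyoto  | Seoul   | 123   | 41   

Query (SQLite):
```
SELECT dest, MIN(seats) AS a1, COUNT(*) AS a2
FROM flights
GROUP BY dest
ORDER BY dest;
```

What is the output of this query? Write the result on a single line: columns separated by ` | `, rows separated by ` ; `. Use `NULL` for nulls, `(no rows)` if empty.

Group flights by dest.
Per group compute: MIN(seats), COUNT(*).
  Cairo: ids {3} → MIN(seats)=NULL, COUNT(*)=1
  Fresno: ids {1, 5, 7} → MIN(seats)=15, COUNT(*)=3
  Nairobi: ids {4} → MIN(seats)=15, COUNT(*)=1
  Seoul: ids {2, 6, 8} → MIN(seats)=8, COUNT(*)=3

Cairo | NULL | 1 ; Fresno | 15 | 3 ; Nairobi | 15 | 1 ; Seoul | 8 | 3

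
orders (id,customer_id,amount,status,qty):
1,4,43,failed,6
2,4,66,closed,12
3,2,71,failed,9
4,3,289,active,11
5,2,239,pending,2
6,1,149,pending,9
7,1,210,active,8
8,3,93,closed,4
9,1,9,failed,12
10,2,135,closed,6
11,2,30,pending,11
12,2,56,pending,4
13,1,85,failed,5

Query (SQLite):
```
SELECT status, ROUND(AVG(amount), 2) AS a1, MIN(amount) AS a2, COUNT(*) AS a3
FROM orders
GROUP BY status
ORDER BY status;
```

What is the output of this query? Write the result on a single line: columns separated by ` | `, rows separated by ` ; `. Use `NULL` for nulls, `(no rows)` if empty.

Group orders by status.
Per group compute: ROUND(AVG(amount), 2), MIN(amount), COUNT(*).
  active: ids {4, 7} → ROUND(AVG(amount), 2)=249.5, MIN(amount)=210, COUNT(*)=2
  closed: ids {2, 8, 10} → ROUND(AVG(amount), 2)=98, MIN(amount)=66, COUNT(*)=3
  failed: ids {1, 3, 9, 13} → ROUND(AVG(amount), 2)=52, MIN(amount)=9, COUNT(*)=4
  pending: ids {5, 6, 11, 12} → ROUND(AVG(amount), 2)=118.5, MIN(amount)=30, COUNT(*)=4

active | 249.5 | 210 | 2 ; closed | 98 | 66 | 3 ; failed | 52 | 9 | 4 ; pending | 118.5 | 30 | 4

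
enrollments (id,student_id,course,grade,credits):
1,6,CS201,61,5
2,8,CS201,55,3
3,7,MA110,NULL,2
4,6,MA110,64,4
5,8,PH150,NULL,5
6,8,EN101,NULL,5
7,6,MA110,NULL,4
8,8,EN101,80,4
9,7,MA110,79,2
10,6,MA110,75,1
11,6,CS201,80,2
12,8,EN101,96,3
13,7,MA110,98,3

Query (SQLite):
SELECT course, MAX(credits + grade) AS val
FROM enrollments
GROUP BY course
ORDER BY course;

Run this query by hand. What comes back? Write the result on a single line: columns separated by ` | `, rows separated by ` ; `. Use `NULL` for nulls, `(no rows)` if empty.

CS201 | 82 ; EN101 | 99 ; MA110 | 101 ; PH150 | NULL

For each row compute credits + grade.
Group by course; take MAX of the expression per group.
  CS201: ids {1, 2, 11} → MAX(credits + grade)=82
  EN101: ids {6, 8, 12} → MAX(credits + grade)=99
  MA110: ids {3, 4, 7, 9, 10, 13} → MAX(credits + grade)=101
  PH150: ids {5} → MAX(credits + grade)=NULL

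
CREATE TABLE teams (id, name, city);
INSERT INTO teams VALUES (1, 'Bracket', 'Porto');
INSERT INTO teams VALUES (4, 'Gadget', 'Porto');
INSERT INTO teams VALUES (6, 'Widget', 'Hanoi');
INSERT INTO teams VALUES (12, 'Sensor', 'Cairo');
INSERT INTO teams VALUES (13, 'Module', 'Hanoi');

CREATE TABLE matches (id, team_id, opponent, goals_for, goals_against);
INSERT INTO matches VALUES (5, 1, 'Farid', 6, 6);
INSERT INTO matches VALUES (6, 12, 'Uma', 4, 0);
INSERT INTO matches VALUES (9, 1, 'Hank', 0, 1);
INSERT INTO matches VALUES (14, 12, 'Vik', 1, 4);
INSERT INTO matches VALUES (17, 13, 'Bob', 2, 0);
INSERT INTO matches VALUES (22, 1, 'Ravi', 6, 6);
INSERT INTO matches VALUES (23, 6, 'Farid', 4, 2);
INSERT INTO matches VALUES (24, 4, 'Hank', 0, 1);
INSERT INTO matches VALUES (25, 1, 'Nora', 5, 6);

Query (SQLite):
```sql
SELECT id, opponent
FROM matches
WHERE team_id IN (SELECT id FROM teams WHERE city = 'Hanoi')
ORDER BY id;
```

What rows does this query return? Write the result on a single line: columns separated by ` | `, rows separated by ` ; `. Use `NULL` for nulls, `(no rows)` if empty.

Inner query: teams.id where city = 'Hanoi'.
Outer: keep matches rows whose team_id is in that set.
Inner query → {6, 13}

17 | Bob ; 23 | Farid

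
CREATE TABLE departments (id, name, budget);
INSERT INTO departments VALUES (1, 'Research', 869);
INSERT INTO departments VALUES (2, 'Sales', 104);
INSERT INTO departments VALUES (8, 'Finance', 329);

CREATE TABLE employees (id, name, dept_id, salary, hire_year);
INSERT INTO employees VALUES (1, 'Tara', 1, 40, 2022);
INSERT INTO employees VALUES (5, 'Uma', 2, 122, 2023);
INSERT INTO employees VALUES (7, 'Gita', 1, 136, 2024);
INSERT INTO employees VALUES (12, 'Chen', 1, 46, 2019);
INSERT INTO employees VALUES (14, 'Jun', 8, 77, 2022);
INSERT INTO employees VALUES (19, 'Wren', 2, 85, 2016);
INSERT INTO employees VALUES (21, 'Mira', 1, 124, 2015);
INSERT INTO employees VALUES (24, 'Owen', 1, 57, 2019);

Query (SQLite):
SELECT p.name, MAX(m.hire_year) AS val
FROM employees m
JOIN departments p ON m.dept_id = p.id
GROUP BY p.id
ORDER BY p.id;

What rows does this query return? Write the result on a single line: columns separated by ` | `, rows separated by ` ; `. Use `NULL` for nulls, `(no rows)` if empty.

Research | 2024 ; Sales | 2023 ; Finance | 2022

Join each employees row to its departments via dept_id.
Group joined rows by departments.id; compute MAX(m.hire_year) per group.
  1: ids {1, 7, 12, 21, 24} → MAX(m.hire_year)=2024
  2: ids {5, 19} → MAX(m.hire_year)=2023
  8: ids {14} → MAX(m.hire_year)=2022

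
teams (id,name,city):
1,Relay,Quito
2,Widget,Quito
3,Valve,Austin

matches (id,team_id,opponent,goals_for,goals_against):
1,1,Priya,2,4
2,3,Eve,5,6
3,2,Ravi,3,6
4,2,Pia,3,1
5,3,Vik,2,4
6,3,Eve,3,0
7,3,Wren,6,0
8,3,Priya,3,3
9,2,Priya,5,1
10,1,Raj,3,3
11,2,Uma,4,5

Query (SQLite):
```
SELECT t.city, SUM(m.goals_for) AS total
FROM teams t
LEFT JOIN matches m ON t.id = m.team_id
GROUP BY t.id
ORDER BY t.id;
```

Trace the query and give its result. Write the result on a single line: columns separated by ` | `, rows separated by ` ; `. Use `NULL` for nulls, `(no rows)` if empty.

Quito | 5 ; Quito | 15 ; Austin | 19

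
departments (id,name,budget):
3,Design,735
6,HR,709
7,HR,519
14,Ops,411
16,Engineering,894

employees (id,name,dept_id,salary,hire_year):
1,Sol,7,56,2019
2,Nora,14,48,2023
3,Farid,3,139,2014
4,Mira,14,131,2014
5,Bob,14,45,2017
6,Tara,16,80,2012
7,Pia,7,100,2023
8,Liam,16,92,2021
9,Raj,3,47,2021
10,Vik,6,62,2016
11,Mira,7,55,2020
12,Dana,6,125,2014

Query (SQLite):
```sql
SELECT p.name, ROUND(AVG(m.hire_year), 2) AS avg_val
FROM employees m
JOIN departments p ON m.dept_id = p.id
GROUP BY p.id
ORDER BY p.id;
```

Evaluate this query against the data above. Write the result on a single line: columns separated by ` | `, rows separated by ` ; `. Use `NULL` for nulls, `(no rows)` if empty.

Design | 2017.5 ; HR | 2015 ; HR | 2020.67 ; Ops | 2018 ; Engineering | 2016.5

Join each employees row to its departments via dept_id.
Group joined rows by departments.id; compute ROUND(AVG(m.hire_year), 2) per group.
  3: ids {3, 9} → ROUND(AVG(m.hire_year), 2)=2017.5
  6: ids {10, 12} → ROUND(AVG(m.hire_year), 2)=2015
  7: ids {1, 7, 11} → ROUND(AVG(m.hire_year), 2)=2020.67
  14: ids {2, 4, 5} → ROUND(AVG(m.hire_year), 2)=2018
  16: ids {6, 8} → ROUND(AVG(m.hire_year), 2)=2016.5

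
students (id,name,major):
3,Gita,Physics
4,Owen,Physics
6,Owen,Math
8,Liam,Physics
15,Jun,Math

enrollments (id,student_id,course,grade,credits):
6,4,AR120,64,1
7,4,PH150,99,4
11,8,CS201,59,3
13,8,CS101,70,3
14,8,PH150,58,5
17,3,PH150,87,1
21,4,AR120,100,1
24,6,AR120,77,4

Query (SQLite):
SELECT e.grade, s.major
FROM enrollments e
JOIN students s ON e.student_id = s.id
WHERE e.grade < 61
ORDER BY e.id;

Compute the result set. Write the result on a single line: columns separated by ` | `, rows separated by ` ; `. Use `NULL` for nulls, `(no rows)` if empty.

Each enrollments row matches the students row where student_id = students.id.
Then keep rows with e.grade < 61.

59 | Physics ; 58 | Physics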